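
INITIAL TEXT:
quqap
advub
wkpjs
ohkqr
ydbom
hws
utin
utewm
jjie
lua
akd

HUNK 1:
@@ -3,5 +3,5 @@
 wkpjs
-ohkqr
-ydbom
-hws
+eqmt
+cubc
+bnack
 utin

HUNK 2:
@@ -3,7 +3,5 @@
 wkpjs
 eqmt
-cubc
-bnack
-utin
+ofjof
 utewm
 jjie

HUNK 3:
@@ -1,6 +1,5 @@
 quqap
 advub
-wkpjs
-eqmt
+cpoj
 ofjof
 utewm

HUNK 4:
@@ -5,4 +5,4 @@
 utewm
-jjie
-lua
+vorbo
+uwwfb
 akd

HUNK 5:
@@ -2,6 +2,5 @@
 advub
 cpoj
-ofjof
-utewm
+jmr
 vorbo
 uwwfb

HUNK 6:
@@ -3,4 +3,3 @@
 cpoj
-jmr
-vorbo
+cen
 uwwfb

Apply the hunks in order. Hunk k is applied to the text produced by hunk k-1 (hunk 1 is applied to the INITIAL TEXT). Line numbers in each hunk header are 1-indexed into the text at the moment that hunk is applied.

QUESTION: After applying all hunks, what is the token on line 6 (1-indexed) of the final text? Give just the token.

Hunk 1: at line 3 remove [ohkqr,ydbom,hws] add [eqmt,cubc,bnack] -> 11 lines: quqap advub wkpjs eqmt cubc bnack utin utewm jjie lua akd
Hunk 2: at line 3 remove [cubc,bnack,utin] add [ofjof] -> 9 lines: quqap advub wkpjs eqmt ofjof utewm jjie lua akd
Hunk 3: at line 1 remove [wkpjs,eqmt] add [cpoj] -> 8 lines: quqap advub cpoj ofjof utewm jjie lua akd
Hunk 4: at line 5 remove [jjie,lua] add [vorbo,uwwfb] -> 8 lines: quqap advub cpoj ofjof utewm vorbo uwwfb akd
Hunk 5: at line 2 remove [ofjof,utewm] add [jmr] -> 7 lines: quqap advub cpoj jmr vorbo uwwfb akd
Hunk 6: at line 3 remove [jmr,vorbo] add [cen] -> 6 lines: quqap advub cpoj cen uwwfb akd
Final line 6: akd

Answer: akd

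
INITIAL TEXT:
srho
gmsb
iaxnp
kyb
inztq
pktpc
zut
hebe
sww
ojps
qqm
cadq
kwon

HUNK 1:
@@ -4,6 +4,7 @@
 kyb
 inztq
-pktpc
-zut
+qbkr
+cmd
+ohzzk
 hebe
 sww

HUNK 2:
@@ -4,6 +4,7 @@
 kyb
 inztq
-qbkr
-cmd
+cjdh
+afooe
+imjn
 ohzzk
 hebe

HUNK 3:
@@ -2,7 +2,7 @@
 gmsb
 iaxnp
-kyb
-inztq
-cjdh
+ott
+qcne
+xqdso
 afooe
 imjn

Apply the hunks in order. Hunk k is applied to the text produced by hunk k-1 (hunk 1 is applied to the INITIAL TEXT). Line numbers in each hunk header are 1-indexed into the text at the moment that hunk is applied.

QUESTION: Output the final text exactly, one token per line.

Hunk 1: at line 4 remove [pktpc,zut] add [qbkr,cmd,ohzzk] -> 14 lines: srho gmsb iaxnp kyb inztq qbkr cmd ohzzk hebe sww ojps qqm cadq kwon
Hunk 2: at line 4 remove [qbkr,cmd] add [cjdh,afooe,imjn] -> 15 lines: srho gmsb iaxnp kyb inztq cjdh afooe imjn ohzzk hebe sww ojps qqm cadq kwon
Hunk 3: at line 2 remove [kyb,inztq,cjdh] add [ott,qcne,xqdso] -> 15 lines: srho gmsb iaxnp ott qcne xqdso afooe imjn ohzzk hebe sww ojps qqm cadq kwon

Answer: srho
gmsb
iaxnp
ott
qcne
xqdso
afooe
imjn
ohzzk
hebe
sww
ojps
qqm
cadq
kwon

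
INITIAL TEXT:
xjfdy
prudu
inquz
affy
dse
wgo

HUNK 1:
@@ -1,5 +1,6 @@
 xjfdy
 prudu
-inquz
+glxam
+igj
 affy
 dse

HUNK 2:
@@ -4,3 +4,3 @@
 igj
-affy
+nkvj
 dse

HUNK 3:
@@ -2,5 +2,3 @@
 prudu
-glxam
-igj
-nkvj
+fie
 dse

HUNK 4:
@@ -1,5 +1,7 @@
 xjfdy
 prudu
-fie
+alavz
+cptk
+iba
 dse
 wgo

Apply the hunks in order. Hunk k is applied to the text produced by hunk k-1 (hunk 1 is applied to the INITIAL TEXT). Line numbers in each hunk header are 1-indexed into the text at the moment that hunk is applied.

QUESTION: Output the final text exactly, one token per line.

Hunk 1: at line 1 remove [inquz] add [glxam,igj] -> 7 lines: xjfdy prudu glxam igj affy dse wgo
Hunk 2: at line 4 remove [affy] add [nkvj] -> 7 lines: xjfdy prudu glxam igj nkvj dse wgo
Hunk 3: at line 2 remove [glxam,igj,nkvj] add [fie] -> 5 lines: xjfdy prudu fie dse wgo
Hunk 4: at line 1 remove [fie] add [alavz,cptk,iba] -> 7 lines: xjfdy prudu alavz cptk iba dse wgo

Answer: xjfdy
prudu
alavz
cptk
iba
dse
wgo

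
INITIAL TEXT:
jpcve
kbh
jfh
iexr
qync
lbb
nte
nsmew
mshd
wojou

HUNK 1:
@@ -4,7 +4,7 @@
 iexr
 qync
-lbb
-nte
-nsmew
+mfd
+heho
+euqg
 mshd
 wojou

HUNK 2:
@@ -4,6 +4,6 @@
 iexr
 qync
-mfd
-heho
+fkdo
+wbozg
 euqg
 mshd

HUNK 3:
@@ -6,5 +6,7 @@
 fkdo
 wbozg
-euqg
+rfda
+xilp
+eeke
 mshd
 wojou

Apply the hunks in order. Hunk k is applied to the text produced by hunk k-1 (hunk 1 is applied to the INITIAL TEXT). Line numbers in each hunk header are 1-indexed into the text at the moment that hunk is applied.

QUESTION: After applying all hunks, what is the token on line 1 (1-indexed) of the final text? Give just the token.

Answer: jpcve

Derivation:
Hunk 1: at line 4 remove [lbb,nte,nsmew] add [mfd,heho,euqg] -> 10 lines: jpcve kbh jfh iexr qync mfd heho euqg mshd wojou
Hunk 2: at line 4 remove [mfd,heho] add [fkdo,wbozg] -> 10 lines: jpcve kbh jfh iexr qync fkdo wbozg euqg mshd wojou
Hunk 3: at line 6 remove [euqg] add [rfda,xilp,eeke] -> 12 lines: jpcve kbh jfh iexr qync fkdo wbozg rfda xilp eeke mshd wojou
Final line 1: jpcve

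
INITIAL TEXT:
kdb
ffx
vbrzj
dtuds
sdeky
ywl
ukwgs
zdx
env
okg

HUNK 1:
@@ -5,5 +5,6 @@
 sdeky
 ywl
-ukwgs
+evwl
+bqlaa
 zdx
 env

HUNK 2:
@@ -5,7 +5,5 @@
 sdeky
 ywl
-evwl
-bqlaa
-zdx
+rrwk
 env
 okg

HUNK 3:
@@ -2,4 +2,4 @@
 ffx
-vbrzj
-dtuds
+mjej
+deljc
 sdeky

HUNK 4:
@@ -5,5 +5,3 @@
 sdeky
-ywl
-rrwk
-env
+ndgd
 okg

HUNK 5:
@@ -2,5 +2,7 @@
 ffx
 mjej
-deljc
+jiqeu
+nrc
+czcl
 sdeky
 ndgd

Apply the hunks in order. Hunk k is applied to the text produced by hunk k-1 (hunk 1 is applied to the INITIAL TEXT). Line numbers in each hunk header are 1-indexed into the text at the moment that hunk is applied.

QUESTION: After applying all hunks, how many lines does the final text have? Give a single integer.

Answer: 9

Derivation:
Hunk 1: at line 5 remove [ukwgs] add [evwl,bqlaa] -> 11 lines: kdb ffx vbrzj dtuds sdeky ywl evwl bqlaa zdx env okg
Hunk 2: at line 5 remove [evwl,bqlaa,zdx] add [rrwk] -> 9 lines: kdb ffx vbrzj dtuds sdeky ywl rrwk env okg
Hunk 3: at line 2 remove [vbrzj,dtuds] add [mjej,deljc] -> 9 lines: kdb ffx mjej deljc sdeky ywl rrwk env okg
Hunk 4: at line 5 remove [ywl,rrwk,env] add [ndgd] -> 7 lines: kdb ffx mjej deljc sdeky ndgd okg
Hunk 5: at line 2 remove [deljc] add [jiqeu,nrc,czcl] -> 9 lines: kdb ffx mjej jiqeu nrc czcl sdeky ndgd okg
Final line count: 9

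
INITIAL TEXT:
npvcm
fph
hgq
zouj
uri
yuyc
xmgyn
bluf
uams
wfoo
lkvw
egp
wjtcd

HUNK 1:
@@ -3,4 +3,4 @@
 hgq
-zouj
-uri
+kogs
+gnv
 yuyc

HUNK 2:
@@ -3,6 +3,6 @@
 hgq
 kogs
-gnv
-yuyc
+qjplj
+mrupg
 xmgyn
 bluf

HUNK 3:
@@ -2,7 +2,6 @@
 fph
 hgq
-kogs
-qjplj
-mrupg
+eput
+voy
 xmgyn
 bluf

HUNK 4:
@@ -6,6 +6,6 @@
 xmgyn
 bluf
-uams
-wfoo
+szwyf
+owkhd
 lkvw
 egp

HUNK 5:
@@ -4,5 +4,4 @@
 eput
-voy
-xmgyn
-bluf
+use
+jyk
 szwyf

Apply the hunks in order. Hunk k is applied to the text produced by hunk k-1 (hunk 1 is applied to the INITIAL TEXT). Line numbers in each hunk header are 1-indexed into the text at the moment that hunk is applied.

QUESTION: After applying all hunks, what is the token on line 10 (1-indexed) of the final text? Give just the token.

Hunk 1: at line 3 remove [zouj,uri] add [kogs,gnv] -> 13 lines: npvcm fph hgq kogs gnv yuyc xmgyn bluf uams wfoo lkvw egp wjtcd
Hunk 2: at line 3 remove [gnv,yuyc] add [qjplj,mrupg] -> 13 lines: npvcm fph hgq kogs qjplj mrupg xmgyn bluf uams wfoo lkvw egp wjtcd
Hunk 3: at line 2 remove [kogs,qjplj,mrupg] add [eput,voy] -> 12 lines: npvcm fph hgq eput voy xmgyn bluf uams wfoo lkvw egp wjtcd
Hunk 4: at line 6 remove [uams,wfoo] add [szwyf,owkhd] -> 12 lines: npvcm fph hgq eput voy xmgyn bluf szwyf owkhd lkvw egp wjtcd
Hunk 5: at line 4 remove [voy,xmgyn,bluf] add [use,jyk] -> 11 lines: npvcm fph hgq eput use jyk szwyf owkhd lkvw egp wjtcd
Final line 10: egp

Answer: egp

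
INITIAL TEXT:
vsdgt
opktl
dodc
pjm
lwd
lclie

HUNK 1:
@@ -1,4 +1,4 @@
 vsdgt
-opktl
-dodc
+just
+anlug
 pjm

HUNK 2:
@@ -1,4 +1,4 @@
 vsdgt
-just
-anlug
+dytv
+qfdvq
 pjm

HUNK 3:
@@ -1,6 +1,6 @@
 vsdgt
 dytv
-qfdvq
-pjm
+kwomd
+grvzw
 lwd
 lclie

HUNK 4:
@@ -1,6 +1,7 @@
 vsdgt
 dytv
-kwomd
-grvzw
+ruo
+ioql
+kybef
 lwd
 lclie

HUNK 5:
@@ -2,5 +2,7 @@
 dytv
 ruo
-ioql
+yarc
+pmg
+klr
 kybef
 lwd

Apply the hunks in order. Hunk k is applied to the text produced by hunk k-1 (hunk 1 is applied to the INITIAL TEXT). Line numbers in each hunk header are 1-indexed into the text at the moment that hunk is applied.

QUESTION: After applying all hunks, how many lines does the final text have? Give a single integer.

Hunk 1: at line 1 remove [opktl,dodc] add [just,anlug] -> 6 lines: vsdgt just anlug pjm lwd lclie
Hunk 2: at line 1 remove [just,anlug] add [dytv,qfdvq] -> 6 lines: vsdgt dytv qfdvq pjm lwd lclie
Hunk 3: at line 1 remove [qfdvq,pjm] add [kwomd,grvzw] -> 6 lines: vsdgt dytv kwomd grvzw lwd lclie
Hunk 4: at line 1 remove [kwomd,grvzw] add [ruo,ioql,kybef] -> 7 lines: vsdgt dytv ruo ioql kybef lwd lclie
Hunk 5: at line 2 remove [ioql] add [yarc,pmg,klr] -> 9 lines: vsdgt dytv ruo yarc pmg klr kybef lwd lclie
Final line count: 9

Answer: 9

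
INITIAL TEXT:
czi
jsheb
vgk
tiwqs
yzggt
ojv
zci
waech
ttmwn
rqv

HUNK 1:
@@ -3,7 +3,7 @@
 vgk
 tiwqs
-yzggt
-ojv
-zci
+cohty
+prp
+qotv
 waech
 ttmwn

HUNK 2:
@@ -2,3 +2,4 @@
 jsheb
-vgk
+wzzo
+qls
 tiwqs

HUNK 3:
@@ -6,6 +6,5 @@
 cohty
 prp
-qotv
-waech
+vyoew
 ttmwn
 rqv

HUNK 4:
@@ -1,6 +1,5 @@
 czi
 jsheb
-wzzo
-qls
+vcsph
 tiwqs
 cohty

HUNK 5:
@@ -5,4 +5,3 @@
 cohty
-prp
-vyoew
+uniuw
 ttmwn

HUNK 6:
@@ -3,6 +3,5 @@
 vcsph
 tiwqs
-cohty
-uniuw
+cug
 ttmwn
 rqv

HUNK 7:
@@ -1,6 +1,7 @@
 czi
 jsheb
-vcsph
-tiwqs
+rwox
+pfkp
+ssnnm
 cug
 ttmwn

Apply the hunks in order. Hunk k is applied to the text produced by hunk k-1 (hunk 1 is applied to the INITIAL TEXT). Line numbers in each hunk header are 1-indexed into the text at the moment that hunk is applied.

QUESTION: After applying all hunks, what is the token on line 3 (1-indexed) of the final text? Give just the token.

Hunk 1: at line 3 remove [yzggt,ojv,zci] add [cohty,prp,qotv] -> 10 lines: czi jsheb vgk tiwqs cohty prp qotv waech ttmwn rqv
Hunk 2: at line 2 remove [vgk] add [wzzo,qls] -> 11 lines: czi jsheb wzzo qls tiwqs cohty prp qotv waech ttmwn rqv
Hunk 3: at line 6 remove [qotv,waech] add [vyoew] -> 10 lines: czi jsheb wzzo qls tiwqs cohty prp vyoew ttmwn rqv
Hunk 4: at line 1 remove [wzzo,qls] add [vcsph] -> 9 lines: czi jsheb vcsph tiwqs cohty prp vyoew ttmwn rqv
Hunk 5: at line 5 remove [prp,vyoew] add [uniuw] -> 8 lines: czi jsheb vcsph tiwqs cohty uniuw ttmwn rqv
Hunk 6: at line 3 remove [cohty,uniuw] add [cug] -> 7 lines: czi jsheb vcsph tiwqs cug ttmwn rqv
Hunk 7: at line 1 remove [vcsph,tiwqs] add [rwox,pfkp,ssnnm] -> 8 lines: czi jsheb rwox pfkp ssnnm cug ttmwn rqv
Final line 3: rwox

Answer: rwox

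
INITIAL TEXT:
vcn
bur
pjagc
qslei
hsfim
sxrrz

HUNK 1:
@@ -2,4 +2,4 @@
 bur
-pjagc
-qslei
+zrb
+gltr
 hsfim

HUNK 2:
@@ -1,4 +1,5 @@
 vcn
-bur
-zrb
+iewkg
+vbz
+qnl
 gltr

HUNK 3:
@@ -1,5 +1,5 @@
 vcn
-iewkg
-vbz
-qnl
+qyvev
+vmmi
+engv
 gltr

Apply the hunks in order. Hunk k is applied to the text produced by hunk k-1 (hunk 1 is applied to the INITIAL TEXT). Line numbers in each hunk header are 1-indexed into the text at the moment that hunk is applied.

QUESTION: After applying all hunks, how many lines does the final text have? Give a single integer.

Answer: 7

Derivation:
Hunk 1: at line 2 remove [pjagc,qslei] add [zrb,gltr] -> 6 lines: vcn bur zrb gltr hsfim sxrrz
Hunk 2: at line 1 remove [bur,zrb] add [iewkg,vbz,qnl] -> 7 lines: vcn iewkg vbz qnl gltr hsfim sxrrz
Hunk 3: at line 1 remove [iewkg,vbz,qnl] add [qyvev,vmmi,engv] -> 7 lines: vcn qyvev vmmi engv gltr hsfim sxrrz
Final line count: 7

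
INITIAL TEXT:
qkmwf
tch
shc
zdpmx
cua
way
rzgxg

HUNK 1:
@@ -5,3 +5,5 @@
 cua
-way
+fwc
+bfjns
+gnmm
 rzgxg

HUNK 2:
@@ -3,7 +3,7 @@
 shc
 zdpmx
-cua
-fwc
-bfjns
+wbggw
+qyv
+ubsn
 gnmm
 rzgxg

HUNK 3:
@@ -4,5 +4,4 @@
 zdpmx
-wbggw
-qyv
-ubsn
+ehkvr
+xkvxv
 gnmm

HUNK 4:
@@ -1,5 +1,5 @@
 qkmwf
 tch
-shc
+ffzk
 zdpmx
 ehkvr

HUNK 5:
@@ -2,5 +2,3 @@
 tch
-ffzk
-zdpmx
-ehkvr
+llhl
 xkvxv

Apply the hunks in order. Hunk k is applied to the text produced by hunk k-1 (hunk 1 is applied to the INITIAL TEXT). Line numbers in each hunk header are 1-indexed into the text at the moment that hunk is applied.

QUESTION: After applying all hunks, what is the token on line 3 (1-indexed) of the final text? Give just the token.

Hunk 1: at line 5 remove [way] add [fwc,bfjns,gnmm] -> 9 lines: qkmwf tch shc zdpmx cua fwc bfjns gnmm rzgxg
Hunk 2: at line 3 remove [cua,fwc,bfjns] add [wbggw,qyv,ubsn] -> 9 lines: qkmwf tch shc zdpmx wbggw qyv ubsn gnmm rzgxg
Hunk 3: at line 4 remove [wbggw,qyv,ubsn] add [ehkvr,xkvxv] -> 8 lines: qkmwf tch shc zdpmx ehkvr xkvxv gnmm rzgxg
Hunk 4: at line 1 remove [shc] add [ffzk] -> 8 lines: qkmwf tch ffzk zdpmx ehkvr xkvxv gnmm rzgxg
Hunk 5: at line 2 remove [ffzk,zdpmx,ehkvr] add [llhl] -> 6 lines: qkmwf tch llhl xkvxv gnmm rzgxg
Final line 3: llhl

Answer: llhl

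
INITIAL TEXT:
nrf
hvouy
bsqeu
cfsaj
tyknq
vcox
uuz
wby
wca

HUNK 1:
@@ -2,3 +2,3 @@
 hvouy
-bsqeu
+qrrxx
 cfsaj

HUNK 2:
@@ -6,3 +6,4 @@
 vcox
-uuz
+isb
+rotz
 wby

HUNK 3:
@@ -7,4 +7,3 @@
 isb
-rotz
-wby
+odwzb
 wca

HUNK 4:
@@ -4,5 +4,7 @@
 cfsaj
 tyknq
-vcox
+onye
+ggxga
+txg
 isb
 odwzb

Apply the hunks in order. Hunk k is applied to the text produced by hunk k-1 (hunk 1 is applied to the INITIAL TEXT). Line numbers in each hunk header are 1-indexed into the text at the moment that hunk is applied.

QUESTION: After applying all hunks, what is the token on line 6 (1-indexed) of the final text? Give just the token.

Answer: onye

Derivation:
Hunk 1: at line 2 remove [bsqeu] add [qrrxx] -> 9 lines: nrf hvouy qrrxx cfsaj tyknq vcox uuz wby wca
Hunk 2: at line 6 remove [uuz] add [isb,rotz] -> 10 lines: nrf hvouy qrrxx cfsaj tyknq vcox isb rotz wby wca
Hunk 3: at line 7 remove [rotz,wby] add [odwzb] -> 9 lines: nrf hvouy qrrxx cfsaj tyknq vcox isb odwzb wca
Hunk 4: at line 4 remove [vcox] add [onye,ggxga,txg] -> 11 lines: nrf hvouy qrrxx cfsaj tyknq onye ggxga txg isb odwzb wca
Final line 6: onye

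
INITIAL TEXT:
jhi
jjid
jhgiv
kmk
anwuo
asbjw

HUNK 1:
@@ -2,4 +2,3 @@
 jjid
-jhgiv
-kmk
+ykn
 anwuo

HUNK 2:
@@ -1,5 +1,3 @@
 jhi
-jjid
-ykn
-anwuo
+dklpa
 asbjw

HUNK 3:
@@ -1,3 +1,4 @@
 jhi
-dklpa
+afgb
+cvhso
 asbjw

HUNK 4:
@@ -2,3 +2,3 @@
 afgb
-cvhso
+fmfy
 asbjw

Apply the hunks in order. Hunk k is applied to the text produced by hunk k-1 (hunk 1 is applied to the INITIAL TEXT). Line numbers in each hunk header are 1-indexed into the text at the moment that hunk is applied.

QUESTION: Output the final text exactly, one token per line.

Hunk 1: at line 2 remove [jhgiv,kmk] add [ykn] -> 5 lines: jhi jjid ykn anwuo asbjw
Hunk 2: at line 1 remove [jjid,ykn,anwuo] add [dklpa] -> 3 lines: jhi dklpa asbjw
Hunk 3: at line 1 remove [dklpa] add [afgb,cvhso] -> 4 lines: jhi afgb cvhso asbjw
Hunk 4: at line 2 remove [cvhso] add [fmfy] -> 4 lines: jhi afgb fmfy asbjw

Answer: jhi
afgb
fmfy
asbjw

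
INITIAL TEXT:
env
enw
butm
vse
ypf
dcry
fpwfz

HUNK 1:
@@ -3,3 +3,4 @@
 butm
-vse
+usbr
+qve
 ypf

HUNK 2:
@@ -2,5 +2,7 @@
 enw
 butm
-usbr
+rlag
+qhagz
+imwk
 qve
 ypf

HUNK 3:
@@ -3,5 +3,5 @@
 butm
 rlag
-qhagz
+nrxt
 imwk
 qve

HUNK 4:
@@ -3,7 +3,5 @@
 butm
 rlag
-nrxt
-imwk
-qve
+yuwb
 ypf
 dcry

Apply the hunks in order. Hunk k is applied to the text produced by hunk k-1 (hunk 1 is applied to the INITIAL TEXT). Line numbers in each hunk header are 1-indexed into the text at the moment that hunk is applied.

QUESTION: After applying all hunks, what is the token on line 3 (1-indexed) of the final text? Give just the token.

Answer: butm

Derivation:
Hunk 1: at line 3 remove [vse] add [usbr,qve] -> 8 lines: env enw butm usbr qve ypf dcry fpwfz
Hunk 2: at line 2 remove [usbr] add [rlag,qhagz,imwk] -> 10 lines: env enw butm rlag qhagz imwk qve ypf dcry fpwfz
Hunk 3: at line 3 remove [qhagz] add [nrxt] -> 10 lines: env enw butm rlag nrxt imwk qve ypf dcry fpwfz
Hunk 4: at line 3 remove [nrxt,imwk,qve] add [yuwb] -> 8 lines: env enw butm rlag yuwb ypf dcry fpwfz
Final line 3: butm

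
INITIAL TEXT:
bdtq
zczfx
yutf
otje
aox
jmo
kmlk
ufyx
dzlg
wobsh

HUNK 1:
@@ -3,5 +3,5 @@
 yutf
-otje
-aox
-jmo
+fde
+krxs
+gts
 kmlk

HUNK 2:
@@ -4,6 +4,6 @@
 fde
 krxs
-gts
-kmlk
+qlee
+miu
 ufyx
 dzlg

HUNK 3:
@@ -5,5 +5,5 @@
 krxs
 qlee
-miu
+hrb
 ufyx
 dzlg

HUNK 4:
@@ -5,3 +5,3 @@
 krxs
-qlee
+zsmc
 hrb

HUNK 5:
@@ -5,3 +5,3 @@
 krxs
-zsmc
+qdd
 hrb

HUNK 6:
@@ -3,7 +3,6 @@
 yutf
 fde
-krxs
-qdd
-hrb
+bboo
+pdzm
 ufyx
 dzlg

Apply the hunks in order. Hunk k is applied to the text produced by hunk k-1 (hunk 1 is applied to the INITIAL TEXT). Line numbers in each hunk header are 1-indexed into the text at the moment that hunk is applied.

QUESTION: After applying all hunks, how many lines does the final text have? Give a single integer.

Answer: 9

Derivation:
Hunk 1: at line 3 remove [otje,aox,jmo] add [fde,krxs,gts] -> 10 lines: bdtq zczfx yutf fde krxs gts kmlk ufyx dzlg wobsh
Hunk 2: at line 4 remove [gts,kmlk] add [qlee,miu] -> 10 lines: bdtq zczfx yutf fde krxs qlee miu ufyx dzlg wobsh
Hunk 3: at line 5 remove [miu] add [hrb] -> 10 lines: bdtq zczfx yutf fde krxs qlee hrb ufyx dzlg wobsh
Hunk 4: at line 5 remove [qlee] add [zsmc] -> 10 lines: bdtq zczfx yutf fde krxs zsmc hrb ufyx dzlg wobsh
Hunk 5: at line 5 remove [zsmc] add [qdd] -> 10 lines: bdtq zczfx yutf fde krxs qdd hrb ufyx dzlg wobsh
Hunk 6: at line 3 remove [krxs,qdd,hrb] add [bboo,pdzm] -> 9 lines: bdtq zczfx yutf fde bboo pdzm ufyx dzlg wobsh
Final line count: 9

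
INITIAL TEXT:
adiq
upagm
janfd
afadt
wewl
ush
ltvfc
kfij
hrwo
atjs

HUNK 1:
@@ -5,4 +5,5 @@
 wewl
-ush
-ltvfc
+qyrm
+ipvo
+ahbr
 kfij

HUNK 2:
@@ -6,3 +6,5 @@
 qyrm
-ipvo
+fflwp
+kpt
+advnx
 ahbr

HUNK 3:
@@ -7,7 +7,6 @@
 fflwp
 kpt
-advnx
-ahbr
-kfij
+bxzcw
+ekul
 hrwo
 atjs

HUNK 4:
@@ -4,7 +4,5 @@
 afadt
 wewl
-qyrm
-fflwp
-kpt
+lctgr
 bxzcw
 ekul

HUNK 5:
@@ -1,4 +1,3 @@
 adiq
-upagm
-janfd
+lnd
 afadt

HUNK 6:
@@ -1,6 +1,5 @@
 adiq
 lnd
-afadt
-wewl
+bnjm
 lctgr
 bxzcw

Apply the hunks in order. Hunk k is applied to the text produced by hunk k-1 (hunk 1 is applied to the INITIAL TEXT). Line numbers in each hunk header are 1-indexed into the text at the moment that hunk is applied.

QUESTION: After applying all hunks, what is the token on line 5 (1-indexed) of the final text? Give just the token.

Answer: bxzcw

Derivation:
Hunk 1: at line 5 remove [ush,ltvfc] add [qyrm,ipvo,ahbr] -> 11 lines: adiq upagm janfd afadt wewl qyrm ipvo ahbr kfij hrwo atjs
Hunk 2: at line 6 remove [ipvo] add [fflwp,kpt,advnx] -> 13 lines: adiq upagm janfd afadt wewl qyrm fflwp kpt advnx ahbr kfij hrwo atjs
Hunk 3: at line 7 remove [advnx,ahbr,kfij] add [bxzcw,ekul] -> 12 lines: adiq upagm janfd afadt wewl qyrm fflwp kpt bxzcw ekul hrwo atjs
Hunk 4: at line 4 remove [qyrm,fflwp,kpt] add [lctgr] -> 10 lines: adiq upagm janfd afadt wewl lctgr bxzcw ekul hrwo atjs
Hunk 5: at line 1 remove [upagm,janfd] add [lnd] -> 9 lines: adiq lnd afadt wewl lctgr bxzcw ekul hrwo atjs
Hunk 6: at line 1 remove [afadt,wewl] add [bnjm] -> 8 lines: adiq lnd bnjm lctgr bxzcw ekul hrwo atjs
Final line 5: bxzcw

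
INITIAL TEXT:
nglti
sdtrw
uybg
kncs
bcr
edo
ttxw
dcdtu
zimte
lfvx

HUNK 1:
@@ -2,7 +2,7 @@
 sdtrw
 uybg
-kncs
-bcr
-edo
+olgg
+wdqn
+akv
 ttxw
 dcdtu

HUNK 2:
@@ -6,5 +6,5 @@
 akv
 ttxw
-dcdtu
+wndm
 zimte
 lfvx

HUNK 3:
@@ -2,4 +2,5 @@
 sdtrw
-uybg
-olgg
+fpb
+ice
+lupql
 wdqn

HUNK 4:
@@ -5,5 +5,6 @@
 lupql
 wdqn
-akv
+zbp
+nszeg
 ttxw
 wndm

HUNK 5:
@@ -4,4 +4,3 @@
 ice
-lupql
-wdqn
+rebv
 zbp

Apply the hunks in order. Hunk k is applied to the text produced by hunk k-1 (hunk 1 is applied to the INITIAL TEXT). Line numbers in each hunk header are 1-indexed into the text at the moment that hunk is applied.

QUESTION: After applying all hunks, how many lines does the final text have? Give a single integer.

Hunk 1: at line 2 remove [kncs,bcr,edo] add [olgg,wdqn,akv] -> 10 lines: nglti sdtrw uybg olgg wdqn akv ttxw dcdtu zimte lfvx
Hunk 2: at line 6 remove [dcdtu] add [wndm] -> 10 lines: nglti sdtrw uybg olgg wdqn akv ttxw wndm zimte lfvx
Hunk 3: at line 2 remove [uybg,olgg] add [fpb,ice,lupql] -> 11 lines: nglti sdtrw fpb ice lupql wdqn akv ttxw wndm zimte lfvx
Hunk 4: at line 5 remove [akv] add [zbp,nszeg] -> 12 lines: nglti sdtrw fpb ice lupql wdqn zbp nszeg ttxw wndm zimte lfvx
Hunk 5: at line 4 remove [lupql,wdqn] add [rebv] -> 11 lines: nglti sdtrw fpb ice rebv zbp nszeg ttxw wndm zimte lfvx
Final line count: 11

Answer: 11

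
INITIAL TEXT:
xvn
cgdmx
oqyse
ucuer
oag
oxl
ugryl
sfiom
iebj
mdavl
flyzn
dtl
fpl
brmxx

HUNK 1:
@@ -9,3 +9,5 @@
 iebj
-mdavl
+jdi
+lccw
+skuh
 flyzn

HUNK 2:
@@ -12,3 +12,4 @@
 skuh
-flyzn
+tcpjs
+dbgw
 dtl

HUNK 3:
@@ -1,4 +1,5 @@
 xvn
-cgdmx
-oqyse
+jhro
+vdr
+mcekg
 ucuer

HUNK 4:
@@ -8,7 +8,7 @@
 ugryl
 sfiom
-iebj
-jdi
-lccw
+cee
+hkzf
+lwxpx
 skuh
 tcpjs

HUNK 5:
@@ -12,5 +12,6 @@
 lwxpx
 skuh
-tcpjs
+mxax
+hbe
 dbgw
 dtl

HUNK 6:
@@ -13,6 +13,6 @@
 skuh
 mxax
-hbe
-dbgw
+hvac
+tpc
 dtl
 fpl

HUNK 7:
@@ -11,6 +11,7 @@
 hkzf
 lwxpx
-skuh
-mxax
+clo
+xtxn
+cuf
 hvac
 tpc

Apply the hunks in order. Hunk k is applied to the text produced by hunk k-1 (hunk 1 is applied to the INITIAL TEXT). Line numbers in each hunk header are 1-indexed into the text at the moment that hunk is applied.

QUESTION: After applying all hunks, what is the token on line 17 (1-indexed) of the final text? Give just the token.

Hunk 1: at line 9 remove [mdavl] add [jdi,lccw,skuh] -> 16 lines: xvn cgdmx oqyse ucuer oag oxl ugryl sfiom iebj jdi lccw skuh flyzn dtl fpl brmxx
Hunk 2: at line 12 remove [flyzn] add [tcpjs,dbgw] -> 17 lines: xvn cgdmx oqyse ucuer oag oxl ugryl sfiom iebj jdi lccw skuh tcpjs dbgw dtl fpl brmxx
Hunk 3: at line 1 remove [cgdmx,oqyse] add [jhro,vdr,mcekg] -> 18 lines: xvn jhro vdr mcekg ucuer oag oxl ugryl sfiom iebj jdi lccw skuh tcpjs dbgw dtl fpl brmxx
Hunk 4: at line 8 remove [iebj,jdi,lccw] add [cee,hkzf,lwxpx] -> 18 lines: xvn jhro vdr mcekg ucuer oag oxl ugryl sfiom cee hkzf lwxpx skuh tcpjs dbgw dtl fpl brmxx
Hunk 5: at line 12 remove [tcpjs] add [mxax,hbe] -> 19 lines: xvn jhro vdr mcekg ucuer oag oxl ugryl sfiom cee hkzf lwxpx skuh mxax hbe dbgw dtl fpl brmxx
Hunk 6: at line 13 remove [hbe,dbgw] add [hvac,tpc] -> 19 lines: xvn jhro vdr mcekg ucuer oag oxl ugryl sfiom cee hkzf lwxpx skuh mxax hvac tpc dtl fpl brmxx
Hunk 7: at line 11 remove [skuh,mxax] add [clo,xtxn,cuf] -> 20 lines: xvn jhro vdr mcekg ucuer oag oxl ugryl sfiom cee hkzf lwxpx clo xtxn cuf hvac tpc dtl fpl brmxx
Final line 17: tpc

Answer: tpc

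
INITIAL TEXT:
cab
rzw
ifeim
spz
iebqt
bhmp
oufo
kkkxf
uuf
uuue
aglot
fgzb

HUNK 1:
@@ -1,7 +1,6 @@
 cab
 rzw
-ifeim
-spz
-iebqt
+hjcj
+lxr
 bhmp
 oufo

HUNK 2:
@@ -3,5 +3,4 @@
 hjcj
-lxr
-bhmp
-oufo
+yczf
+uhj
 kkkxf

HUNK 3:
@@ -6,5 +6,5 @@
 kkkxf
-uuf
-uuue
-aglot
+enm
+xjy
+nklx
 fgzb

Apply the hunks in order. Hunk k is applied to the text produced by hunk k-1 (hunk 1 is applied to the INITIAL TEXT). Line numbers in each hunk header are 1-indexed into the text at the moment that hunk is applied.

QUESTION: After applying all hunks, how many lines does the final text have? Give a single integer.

Answer: 10

Derivation:
Hunk 1: at line 1 remove [ifeim,spz,iebqt] add [hjcj,lxr] -> 11 lines: cab rzw hjcj lxr bhmp oufo kkkxf uuf uuue aglot fgzb
Hunk 2: at line 3 remove [lxr,bhmp,oufo] add [yczf,uhj] -> 10 lines: cab rzw hjcj yczf uhj kkkxf uuf uuue aglot fgzb
Hunk 3: at line 6 remove [uuf,uuue,aglot] add [enm,xjy,nklx] -> 10 lines: cab rzw hjcj yczf uhj kkkxf enm xjy nklx fgzb
Final line count: 10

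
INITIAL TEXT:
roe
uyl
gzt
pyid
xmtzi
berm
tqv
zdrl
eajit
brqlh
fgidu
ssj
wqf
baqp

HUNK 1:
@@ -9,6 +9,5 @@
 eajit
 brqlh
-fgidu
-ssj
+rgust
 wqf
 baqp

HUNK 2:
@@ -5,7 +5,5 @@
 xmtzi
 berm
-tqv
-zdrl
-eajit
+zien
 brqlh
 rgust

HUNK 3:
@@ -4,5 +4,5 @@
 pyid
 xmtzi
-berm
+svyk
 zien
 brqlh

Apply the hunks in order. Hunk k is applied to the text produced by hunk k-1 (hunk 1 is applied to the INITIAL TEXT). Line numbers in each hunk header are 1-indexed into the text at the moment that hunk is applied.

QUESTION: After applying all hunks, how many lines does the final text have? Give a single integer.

Hunk 1: at line 9 remove [fgidu,ssj] add [rgust] -> 13 lines: roe uyl gzt pyid xmtzi berm tqv zdrl eajit brqlh rgust wqf baqp
Hunk 2: at line 5 remove [tqv,zdrl,eajit] add [zien] -> 11 lines: roe uyl gzt pyid xmtzi berm zien brqlh rgust wqf baqp
Hunk 3: at line 4 remove [berm] add [svyk] -> 11 lines: roe uyl gzt pyid xmtzi svyk zien brqlh rgust wqf baqp
Final line count: 11

Answer: 11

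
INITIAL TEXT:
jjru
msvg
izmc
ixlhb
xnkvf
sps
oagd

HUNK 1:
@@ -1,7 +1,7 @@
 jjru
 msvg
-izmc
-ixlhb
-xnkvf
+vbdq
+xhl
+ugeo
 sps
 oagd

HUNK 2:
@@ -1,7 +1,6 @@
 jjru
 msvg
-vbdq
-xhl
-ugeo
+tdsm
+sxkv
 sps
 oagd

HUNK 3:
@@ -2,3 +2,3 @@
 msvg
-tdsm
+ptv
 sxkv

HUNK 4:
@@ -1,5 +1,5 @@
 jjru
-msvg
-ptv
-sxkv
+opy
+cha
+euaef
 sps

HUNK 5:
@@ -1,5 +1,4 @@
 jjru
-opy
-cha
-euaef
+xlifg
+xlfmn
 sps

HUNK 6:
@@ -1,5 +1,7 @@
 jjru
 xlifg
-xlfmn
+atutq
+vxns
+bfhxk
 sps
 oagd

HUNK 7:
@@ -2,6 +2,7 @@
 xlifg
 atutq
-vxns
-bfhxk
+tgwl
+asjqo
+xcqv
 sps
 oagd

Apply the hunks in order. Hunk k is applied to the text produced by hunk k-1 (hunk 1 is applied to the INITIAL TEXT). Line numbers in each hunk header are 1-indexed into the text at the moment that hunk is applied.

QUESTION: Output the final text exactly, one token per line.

Answer: jjru
xlifg
atutq
tgwl
asjqo
xcqv
sps
oagd

Derivation:
Hunk 1: at line 1 remove [izmc,ixlhb,xnkvf] add [vbdq,xhl,ugeo] -> 7 lines: jjru msvg vbdq xhl ugeo sps oagd
Hunk 2: at line 1 remove [vbdq,xhl,ugeo] add [tdsm,sxkv] -> 6 lines: jjru msvg tdsm sxkv sps oagd
Hunk 3: at line 2 remove [tdsm] add [ptv] -> 6 lines: jjru msvg ptv sxkv sps oagd
Hunk 4: at line 1 remove [msvg,ptv,sxkv] add [opy,cha,euaef] -> 6 lines: jjru opy cha euaef sps oagd
Hunk 5: at line 1 remove [opy,cha,euaef] add [xlifg,xlfmn] -> 5 lines: jjru xlifg xlfmn sps oagd
Hunk 6: at line 1 remove [xlfmn] add [atutq,vxns,bfhxk] -> 7 lines: jjru xlifg atutq vxns bfhxk sps oagd
Hunk 7: at line 2 remove [vxns,bfhxk] add [tgwl,asjqo,xcqv] -> 8 lines: jjru xlifg atutq tgwl asjqo xcqv sps oagd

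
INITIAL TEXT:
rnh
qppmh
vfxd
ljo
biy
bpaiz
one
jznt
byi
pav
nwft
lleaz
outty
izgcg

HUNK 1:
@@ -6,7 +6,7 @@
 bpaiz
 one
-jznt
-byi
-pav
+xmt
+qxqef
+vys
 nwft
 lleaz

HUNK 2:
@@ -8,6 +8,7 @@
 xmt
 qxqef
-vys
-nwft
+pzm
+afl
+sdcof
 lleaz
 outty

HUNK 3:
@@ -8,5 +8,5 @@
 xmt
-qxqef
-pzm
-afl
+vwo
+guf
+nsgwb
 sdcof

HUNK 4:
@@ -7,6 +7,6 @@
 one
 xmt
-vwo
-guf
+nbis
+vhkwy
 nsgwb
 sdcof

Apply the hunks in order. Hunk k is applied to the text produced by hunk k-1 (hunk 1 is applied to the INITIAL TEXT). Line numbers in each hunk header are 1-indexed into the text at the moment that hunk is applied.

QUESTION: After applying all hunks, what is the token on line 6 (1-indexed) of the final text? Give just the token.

Hunk 1: at line 6 remove [jznt,byi,pav] add [xmt,qxqef,vys] -> 14 lines: rnh qppmh vfxd ljo biy bpaiz one xmt qxqef vys nwft lleaz outty izgcg
Hunk 2: at line 8 remove [vys,nwft] add [pzm,afl,sdcof] -> 15 lines: rnh qppmh vfxd ljo biy bpaiz one xmt qxqef pzm afl sdcof lleaz outty izgcg
Hunk 3: at line 8 remove [qxqef,pzm,afl] add [vwo,guf,nsgwb] -> 15 lines: rnh qppmh vfxd ljo biy bpaiz one xmt vwo guf nsgwb sdcof lleaz outty izgcg
Hunk 4: at line 7 remove [vwo,guf] add [nbis,vhkwy] -> 15 lines: rnh qppmh vfxd ljo biy bpaiz one xmt nbis vhkwy nsgwb sdcof lleaz outty izgcg
Final line 6: bpaiz

Answer: bpaiz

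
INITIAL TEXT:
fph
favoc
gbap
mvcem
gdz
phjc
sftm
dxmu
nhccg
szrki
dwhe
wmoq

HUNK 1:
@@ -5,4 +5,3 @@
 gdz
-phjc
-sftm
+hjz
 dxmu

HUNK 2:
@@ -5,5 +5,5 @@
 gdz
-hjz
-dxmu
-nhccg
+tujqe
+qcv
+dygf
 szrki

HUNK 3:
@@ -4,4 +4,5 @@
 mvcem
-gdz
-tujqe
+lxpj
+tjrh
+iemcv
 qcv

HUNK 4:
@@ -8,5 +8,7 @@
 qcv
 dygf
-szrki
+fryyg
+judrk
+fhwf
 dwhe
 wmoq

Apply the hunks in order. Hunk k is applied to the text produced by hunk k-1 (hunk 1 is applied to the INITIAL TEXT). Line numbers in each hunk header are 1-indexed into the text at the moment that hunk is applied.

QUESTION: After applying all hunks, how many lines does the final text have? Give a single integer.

Answer: 14

Derivation:
Hunk 1: at line 5 remove [phjc,sftm] add [hjz] -> 11 lines: fph favoc gbap mvcem gdz hjz dxmu nhccg szrki dwhe wmoq
Hunk 2: at line 5 remove [hjz,dxmu,nhccg] add [tujqe,qcv,dygf] -> 11 lines: fph favoc gbap mvcem gdz tujqe qcv dygf szrki dwhe wmoq
Hunk 3: at line 4 remove [gdz,tujqe] add [lxpj,tjrh,iemcv] -> 12 lines: fph favoc gbap mvcem lxpj tjrh iemcv qcv dygf szrki dwhe wmoq
Hunk 4: at line 8 remove [szrki] add [fryyg,judrk,fhwf] -> 14 lines: fph favoc gbap mvcem lxpj tjrh iemcv qcv dygf fryyg judrk fhwf dwhe wmoq
Final line count: 14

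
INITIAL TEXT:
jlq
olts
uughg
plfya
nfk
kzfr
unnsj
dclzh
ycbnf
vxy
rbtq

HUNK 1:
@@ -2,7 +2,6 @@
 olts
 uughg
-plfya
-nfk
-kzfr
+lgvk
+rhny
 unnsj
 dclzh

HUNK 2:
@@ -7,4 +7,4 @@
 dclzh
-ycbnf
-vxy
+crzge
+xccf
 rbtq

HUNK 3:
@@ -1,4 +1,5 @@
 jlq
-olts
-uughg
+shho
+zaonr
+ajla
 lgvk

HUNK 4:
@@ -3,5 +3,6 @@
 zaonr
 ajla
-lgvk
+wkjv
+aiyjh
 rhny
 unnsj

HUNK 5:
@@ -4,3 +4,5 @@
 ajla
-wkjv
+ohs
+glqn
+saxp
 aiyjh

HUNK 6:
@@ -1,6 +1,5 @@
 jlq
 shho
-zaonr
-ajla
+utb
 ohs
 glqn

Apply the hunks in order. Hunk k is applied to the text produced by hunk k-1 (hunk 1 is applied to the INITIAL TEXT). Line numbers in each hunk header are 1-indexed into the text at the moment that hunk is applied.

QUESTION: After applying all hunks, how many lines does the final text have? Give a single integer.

Answer: 13

Derivation:
Hunk 1: at line 2 remove [plfya,nfk,kzfr] add [lgvk,rhny] -> 10 lines: jlq olts uughg lgvk rhny unnsj dclzh ycbnf vxy rbtq
Hunk 2: at line 7 remove [ycbnf,vxy] add [crzge,xccf] -> 10 lines: jlq olts uughg lgvk rhny unnsj dclzh crzge xccf rbtq
Hunk 3: at line 1 remove [olts,uughg] add [shho,zaonr,ajla] -> 11 lines: jlq shho zaonr ajla lgvk rhny unnsj dclzh crzge xccf rbtq
Hunk 4: at line 3 remove [lgvk] add [wkjv,aiyjh] -> 12 lines: jlq shho zaonr ajla wkjv aiyjh rhny unnsj dclzh crzge xccf rbtq
Hunk 5: at line 4 remove [wkjv] add [ohs,glqn,saxp] -> 14 lines: jlq shho zaonr ajla ohs glqn saxp aiyjh rhny unnsj dclzh crzge xccf rbtq
Hunk 6: at line 1 remove [zaonr,ajla] add [utb] -> 13 lines: jlq shho utb ohs glqn saxp aiyjh rhny unnsj dclzh crzge xccf rbtq
Final line count: 13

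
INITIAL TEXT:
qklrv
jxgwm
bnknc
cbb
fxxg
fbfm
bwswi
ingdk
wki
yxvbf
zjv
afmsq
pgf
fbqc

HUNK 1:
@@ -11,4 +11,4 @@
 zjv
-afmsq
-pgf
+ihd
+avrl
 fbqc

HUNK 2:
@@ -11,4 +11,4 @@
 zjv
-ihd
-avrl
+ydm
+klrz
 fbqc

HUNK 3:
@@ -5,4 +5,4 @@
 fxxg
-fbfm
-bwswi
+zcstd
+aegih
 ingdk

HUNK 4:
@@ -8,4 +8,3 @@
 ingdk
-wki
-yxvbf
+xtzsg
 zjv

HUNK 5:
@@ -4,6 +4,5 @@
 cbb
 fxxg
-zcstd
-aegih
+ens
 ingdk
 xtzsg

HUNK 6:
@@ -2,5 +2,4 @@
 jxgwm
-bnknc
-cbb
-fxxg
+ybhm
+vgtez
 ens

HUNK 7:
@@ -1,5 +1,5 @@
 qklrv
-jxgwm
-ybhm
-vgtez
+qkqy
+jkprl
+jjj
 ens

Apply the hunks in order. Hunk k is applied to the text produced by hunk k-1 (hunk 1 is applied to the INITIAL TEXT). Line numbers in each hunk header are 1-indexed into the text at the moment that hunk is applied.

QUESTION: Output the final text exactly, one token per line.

Answer: qklrv
qkqy
jkprl
jjj
ens
ingdk
xtzsg
zjv
ydm
klrz
fbqc

Derivation:
Hunk 1: at line 11 remove [afmsq,pgf] add [ihd,avrl] -> 14 lines: qklrv jxgwm bnknc cbb fxxg fbfm bwswi ingdk wki yxvbf zjv ihd avrl fbqc
Hunk 2: at line 11 remove [ihd,avrl] add [ydm,klrz] -> 14 lines: qklrv jxgwm bnknc cbb fxxg fbfm bwswi ingdk wki yxvbf zjv ydm klrz fbqc
Hunk 3: at line 5 remove [fbfm,bwswi] add [zcstd,aegih] -> 14 lines: qklrv jxgwm bnknc cbb fxxg zcstd aegih ingdk wki yxvbf zjv ydm klrz fbqc
Hunk 4: at line 8 remove [wki,yxvbf] add [xtzsg] -> 13 lines: qklrv jxgwm bnknc cbb fxxg zcstd aegih ingdk xtzsg zjv ydm klrz fbqc
Hunk 5: at line 4 remove [zcstd,aegih] add [ens] -> 12 lines: qklrv jxgwm bnknc cbb fxxg ens ingdk xtzsg zjv ydm klrz fbqc
Hunk 6: at line 2 remove [bnknc,cbb,fxxg] add [ybhm,vgtez] -> 11 lines: qklrv jxgwm ybhm vgtez ens ingdk xtzsg zjv ydm klrz fbqc
Hunk 7: at line 1 remove [jxgwm,ybhm,vgtez] add [qkqy,jkprl,jjj] -> 11 lines: qklrv qkqy jkprl jjj ens ingdk xtzsg zjv ydm klrz fbqc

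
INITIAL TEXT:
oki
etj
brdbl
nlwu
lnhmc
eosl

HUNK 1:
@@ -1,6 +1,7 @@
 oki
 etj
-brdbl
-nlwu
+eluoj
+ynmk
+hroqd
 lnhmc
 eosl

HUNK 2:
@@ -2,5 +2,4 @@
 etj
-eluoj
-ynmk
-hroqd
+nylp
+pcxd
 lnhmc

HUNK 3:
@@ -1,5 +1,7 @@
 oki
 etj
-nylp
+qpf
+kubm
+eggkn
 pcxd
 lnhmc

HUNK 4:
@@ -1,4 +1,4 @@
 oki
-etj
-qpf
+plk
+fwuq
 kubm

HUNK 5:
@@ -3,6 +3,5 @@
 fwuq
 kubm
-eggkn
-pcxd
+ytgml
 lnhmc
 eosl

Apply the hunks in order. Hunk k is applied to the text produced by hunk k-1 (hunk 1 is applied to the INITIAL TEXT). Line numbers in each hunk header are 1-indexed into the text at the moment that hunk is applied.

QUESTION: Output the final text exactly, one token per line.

Answer: oki
plk
fwuq
kubm
ytgml
lnhmc
eosl

Derivation:
Hunk 1: at line 1 remove [brdbl,nlwu] add [eluoj,ynmk,hroqd] -> 7 lines: oki etj eluoj ynmk hroqd lnhmc eosl
Hunk 2: at line 2 remove [eluoj,ynmk,hroqd] add [nylp,pcxd] -> 6 lines: oki etj nylp pcxd lnhmc eosl
Hunk 3: at line 1 remove [nylp] add [qpf,kubm,eggkn] -> 8 lines: oki etj qpf kubm eggkn pcxd lnhmc eosl
Hunk 4: at line 1 remove [etj,qpf] add [plk,fwuq] -> 8 lines: oki plk fwuq kubm eggkn pcxd lnhmc eosl
Hunk 5: at line 3 remove [eggkn,pcxd] add [ytgml] -> 7 lines: oki plk fwuq kubm ytgml lnhmc eosl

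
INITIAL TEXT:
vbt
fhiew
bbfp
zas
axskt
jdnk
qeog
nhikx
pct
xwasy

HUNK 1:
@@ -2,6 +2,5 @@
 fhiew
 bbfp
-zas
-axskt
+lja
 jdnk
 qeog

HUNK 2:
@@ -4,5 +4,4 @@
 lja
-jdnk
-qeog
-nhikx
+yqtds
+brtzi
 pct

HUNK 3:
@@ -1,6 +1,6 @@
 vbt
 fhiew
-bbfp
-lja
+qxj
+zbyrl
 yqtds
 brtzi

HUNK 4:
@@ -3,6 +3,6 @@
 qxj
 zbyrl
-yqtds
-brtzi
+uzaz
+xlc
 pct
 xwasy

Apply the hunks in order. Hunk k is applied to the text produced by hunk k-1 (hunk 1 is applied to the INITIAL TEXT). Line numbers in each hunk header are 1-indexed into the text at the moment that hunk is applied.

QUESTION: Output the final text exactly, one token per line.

Hunk 1: at line 2 remove [zas,axskt] add [lja] -> 9 lines: vbt fhiew bbfp lja jdnk qeog nhikx pct xwasy
Hunk 2: at line 4 remove [jdnk,qeog,nhikx] add [yqtds,brtzi] -> 8 lines: vbt fhiew bbfp lja yqtds brtzi pct xwasy
Hunk 3: at line 1 remove [bbfp,lja] add [qxj,zbyrl] -> 8 lines: vbt fhiew qxj zbyrl yqtds brtzi pct xwasy
Hunk 4: at line 3 remove [yqtds,brtzi] add [uzaz,xlc] -> 8 lines: vbt fhiew qxj zbyrl uzaz xlc pct xwasy

Answer: vbt
fhiew
qxj
zbyrl
uzaz
xlc
pct
xwasy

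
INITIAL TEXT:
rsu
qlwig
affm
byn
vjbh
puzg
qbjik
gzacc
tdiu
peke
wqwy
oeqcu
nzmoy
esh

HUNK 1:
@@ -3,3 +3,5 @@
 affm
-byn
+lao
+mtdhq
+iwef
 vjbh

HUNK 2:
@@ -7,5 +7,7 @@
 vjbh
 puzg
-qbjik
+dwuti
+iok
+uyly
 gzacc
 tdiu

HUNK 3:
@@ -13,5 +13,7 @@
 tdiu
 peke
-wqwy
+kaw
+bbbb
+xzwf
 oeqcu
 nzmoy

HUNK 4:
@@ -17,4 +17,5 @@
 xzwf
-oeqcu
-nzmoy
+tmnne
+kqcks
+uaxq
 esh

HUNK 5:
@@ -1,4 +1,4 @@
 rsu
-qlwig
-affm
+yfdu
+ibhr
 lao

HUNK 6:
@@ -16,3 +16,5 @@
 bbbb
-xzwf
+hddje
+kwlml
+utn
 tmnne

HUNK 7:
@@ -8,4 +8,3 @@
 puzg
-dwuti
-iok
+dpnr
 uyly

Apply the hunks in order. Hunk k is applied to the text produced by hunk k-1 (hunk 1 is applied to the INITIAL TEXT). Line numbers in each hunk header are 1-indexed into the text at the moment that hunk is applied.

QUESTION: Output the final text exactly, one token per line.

Answer: rsu
yfdu
ibhr
lao
mtdhq
iwef
vjbh
puzg
dpnr
uyly
gzacc
tdiu
peke
kaw
bbbb
hddje
kwlml
utn
tmnne
kqcks
uaxq
esh

Derivation:
Hunk 1: at line 3 remove [byn] add [lao,mtdhq,iwef] -> 16 lines: rsu qlwig affm lao mtdhq iwef vjbh puzg qbjik gzacc tdiu peke wqwy oeqcu nzmoy esh
Hunk 2: at line 7 remove [qbjik] add [dwuti,iok,uyly] -> 18 lines: rsu qlwig affm lao mtdhq iwef vjbh puzg dwuti iok uyly gzacc tdiu peke wqwy oeqcu nzmoy esh
Hunk 3: at line 13 remove [wqwy] add [kaw,bbbb,xzwf] -> 20 lines: rsu qlwig affm lao mtdhq iwef vjbh puzg dwuti iok uyly gzacc tdiu peke kaw bbbb xzwf oeqcu nzmoy esh
Hunk 4: at line 17 remove [oeqcu,nzmoy] add [tmnne,kqcks,uaxq] -> 21 lines: rsu qlwig affm lao mtdhq iwef vjbh puzg dwuti iok uyly gzacc tdiu peke kaw bbbb xzwf tmnne kqcks uaxq esh
Hunk 5: at line 1 remove [qlwig,affm] add [yfdu,ibhr] -> 21 lines: rsu yfdu ibhr lao mtdhq iwef vjbh puzg dwuti iok uyly gzacc tdiu peke kaw bbbb xzwf tmnne kqcks uaxq esh
Hunk 6: at line 16 remove [xzwf] add [hddje,kwlml,utn] -> 23 lines: rsu yfdu ibhr lao mtdhq iwef vjbh puzg dwuti iok uyly gzacc tdiu peke kaw bbbb hddje kwlml utn tmnne kqcks uaxq esh
Hunk 7: at line 8 remove [dwuti,iok] add [dpnr] -> 22 lines: rsu yfdu ibhr lao mtdhq iwef vjbh puzg dpnr uyly gzacc tdiu peke kaw bbbb hddje kwlml utn tmnne kqcks uaxq esh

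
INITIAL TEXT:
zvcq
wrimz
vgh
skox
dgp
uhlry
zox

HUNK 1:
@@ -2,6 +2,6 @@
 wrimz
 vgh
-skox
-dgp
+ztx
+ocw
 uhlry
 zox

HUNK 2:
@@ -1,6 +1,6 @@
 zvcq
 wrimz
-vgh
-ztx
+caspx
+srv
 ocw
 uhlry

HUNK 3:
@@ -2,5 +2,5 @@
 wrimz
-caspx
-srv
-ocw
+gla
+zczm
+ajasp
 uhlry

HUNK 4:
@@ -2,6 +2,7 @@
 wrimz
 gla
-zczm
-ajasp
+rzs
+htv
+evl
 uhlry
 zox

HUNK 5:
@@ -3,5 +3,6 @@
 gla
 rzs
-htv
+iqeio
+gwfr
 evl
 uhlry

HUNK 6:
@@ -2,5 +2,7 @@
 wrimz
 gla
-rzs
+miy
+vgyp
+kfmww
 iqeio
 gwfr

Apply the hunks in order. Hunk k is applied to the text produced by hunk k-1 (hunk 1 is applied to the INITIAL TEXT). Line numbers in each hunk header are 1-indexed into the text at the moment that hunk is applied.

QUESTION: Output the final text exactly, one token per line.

Hunk 1: at line 2 remove [skox,dgp] add [ztx,ocw] -> 7 lines: zvcq wrimz vgh ztx ocw uhlry zox
Hunk 2: at line 1 remove [vgh,ztx] add [caspx,srv] -> 7 lines: zvcq wrimz caspx srv ocw uhlry zox
Hunk 3: at line 2 remove [caspx,srv,ocw] add [gla,zczm,ajasp] -> 7 lines: zvcq wrimz gla zczm ajasp uhlry zox
Hunk 4: at line 2 remove [zczm,ajasp] add [rzs,htv,evl] -> 8 lines: zvcq wrimz gla rzs htv evl uhlry zox
Hunk 5: at line 3 remove [htv] add [iqeio,gwfr] -> 9 lines: zvcq wrimz gla rzs iqeio gwfr evl uhlry zox
Hunk 6: at line 2 remove [rzs] add [miy,vgyp,kfmww] -> 11 lines: zvcq wrimz gla miy vgyp kfmww iqeio gwfr evl uhlry zox

Answer: zvcq
wrimz
gla
miy
vgyp
kfmww
iqeio
gwfr
evl
uhlry
zox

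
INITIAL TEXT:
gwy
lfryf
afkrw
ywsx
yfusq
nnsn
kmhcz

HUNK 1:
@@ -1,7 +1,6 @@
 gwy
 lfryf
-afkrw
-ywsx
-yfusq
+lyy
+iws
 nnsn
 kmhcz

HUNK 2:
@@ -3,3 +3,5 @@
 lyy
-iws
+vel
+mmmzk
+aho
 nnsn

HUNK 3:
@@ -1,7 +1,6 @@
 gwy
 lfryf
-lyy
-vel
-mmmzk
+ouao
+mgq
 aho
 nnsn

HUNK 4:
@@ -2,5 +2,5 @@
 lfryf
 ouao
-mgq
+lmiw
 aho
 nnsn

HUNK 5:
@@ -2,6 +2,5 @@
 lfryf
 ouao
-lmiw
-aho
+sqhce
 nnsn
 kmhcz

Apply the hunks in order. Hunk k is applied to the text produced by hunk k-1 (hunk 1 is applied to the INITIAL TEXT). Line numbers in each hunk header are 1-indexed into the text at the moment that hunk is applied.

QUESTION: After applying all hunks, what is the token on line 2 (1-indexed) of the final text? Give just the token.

Hunk 1: at line 1 remove [afkrw,ywsx,yfusq] add [lyy,iws] -> 6 lines: gwy lfryf lyy iws nnsn kmhcz
Hunk 2: at line 3 remove [iws] add [vel,mmmzk,aho] -> 8 lines: gwy lfryf lyy vel mmmzk aho nnsn kmhcz
Hunk 3: at line 1 remove [lyy,vel,mmmzk] add [ouao,mgq] -> 7 lines: gwy lfryf ouao mgq aho nnsn kmhcz
Hunk 4: at line 2 remove [mgq] add [lmiw] -> 7 lines: gwy lfryf ouao lmiw aho nnsn kmhcz
Hunk 5: at line 2 remove [lmiw,aho] add [sqhce] -> 6 lines: gwy lfryf ouao sqhce nnsn kmhcz
Final line 2: lfryf

Answer: lfryf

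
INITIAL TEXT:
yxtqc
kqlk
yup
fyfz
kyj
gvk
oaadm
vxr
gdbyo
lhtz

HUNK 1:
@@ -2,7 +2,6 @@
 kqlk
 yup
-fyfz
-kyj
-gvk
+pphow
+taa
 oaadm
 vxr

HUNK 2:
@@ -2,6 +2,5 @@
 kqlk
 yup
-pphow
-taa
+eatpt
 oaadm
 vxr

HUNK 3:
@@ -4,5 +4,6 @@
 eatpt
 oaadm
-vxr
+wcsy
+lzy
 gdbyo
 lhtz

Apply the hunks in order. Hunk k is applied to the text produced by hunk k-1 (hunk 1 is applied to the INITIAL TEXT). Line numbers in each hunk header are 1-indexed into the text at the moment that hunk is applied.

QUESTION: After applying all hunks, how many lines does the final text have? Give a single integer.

Hunk 1: at line 2 remove [fyfz,kyj,gvk] add [pphow,taa] -> 9 lines: yxtqc kqlk yup pphow taa oaadm vxr gdbyo lhtz
Hunk 2: at line 2 remove [pphow,taa] add [eatpt] -> 8 lines: yxtqc kqlk yup eatpt oaadm vxr gdbyo lhtz
Hunk 3: at line 4 remove [vxr] add [wcsy,lzy] -> 9 lines: yxtqc kqlk yup eatpt oaadm wcsy lzy gdbyo lhtz
Final line count: 9

Answer: 9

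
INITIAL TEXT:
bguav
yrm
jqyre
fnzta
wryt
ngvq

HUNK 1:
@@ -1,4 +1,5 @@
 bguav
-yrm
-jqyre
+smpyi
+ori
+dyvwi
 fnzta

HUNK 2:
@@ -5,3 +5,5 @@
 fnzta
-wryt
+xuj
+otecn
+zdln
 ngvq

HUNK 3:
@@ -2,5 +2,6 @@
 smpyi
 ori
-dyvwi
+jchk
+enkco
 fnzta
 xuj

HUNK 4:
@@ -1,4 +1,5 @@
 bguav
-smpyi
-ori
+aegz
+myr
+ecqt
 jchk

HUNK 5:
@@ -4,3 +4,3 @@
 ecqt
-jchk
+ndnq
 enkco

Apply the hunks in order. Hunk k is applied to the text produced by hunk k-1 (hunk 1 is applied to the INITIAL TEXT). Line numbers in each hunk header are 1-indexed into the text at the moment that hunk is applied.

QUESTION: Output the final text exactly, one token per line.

Answer: bguav
aegz
myr
ecqt
ndnq
enkco
fnzta
xuj
otecn
zdln
ngvq

Derivation:
Hunk 1: at line 1 remove [yrm,jqyre] add [smpyi,ori,dyvwi] -> 7 lines: bguav smpyi ori dyvwi fnzta wryt ngvq
Hunk 2: at line 5 remove [wryt] add [xuj,otecn,zdln] -> 9 lines: bguav smpyi ori dyvwi fnzta xuj otecn zdln ngvq
Hunk 3: at line 2 remove [dyvwi] add [jchk,enkco] -> 10 lines: bguav smpyi ori jchk enkco fnzta xuj otecn zdln ngvq
Hunk 4: at line 1 remove [smpyi,ori] add [aegz,myr,ecqt] -> 11 lines: bguav aegz myr ecqt jchk enkco fnzta xuj otecn zdln ngvq
Hunk 5: at line 4 remove [jchk] add [ndnq] -> 11 lines: bguav aegz myr ecqt ndnq enkco fnzta xuj otecn zdln ngvq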